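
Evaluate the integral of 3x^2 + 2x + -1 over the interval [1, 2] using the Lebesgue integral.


The Lebesgue integral of a Riemann-integrable function agrees with the Riemann integral.
Antiderivative F(x) = (3/3)x^3 + (2/2)x^2 + -1x
F(2) = (3/3)*2^3 + (2/2)*2^2 + -1*2
     = (3/3)*8 + (2/2)*4 + -1*2
     = 8 + 4 + -2
     = 10
F(1) = 1
Integral = F(2) - F(1) = 10 - 1 = 9


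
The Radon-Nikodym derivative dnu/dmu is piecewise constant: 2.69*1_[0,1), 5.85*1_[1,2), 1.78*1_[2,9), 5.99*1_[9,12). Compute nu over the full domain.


Integrate each piece of the Radon-Nikodym derivative:
Step 1: integral_0^1 2.69 dx = 2.69*(1-0) = 2.69*1 = 2.69
Step 2: integral_1^2 5.85 dx = 5.85*(2-1) = 5.85*1 = 5.85
Step 3: integral_2^9 1.78 dx = 1.78*(9-2) = 1.78*7 = 12.46
Step 4: integral_9^12 5.99 dx = 5.99*(12-9) = 5.99*3 = 17.97
Total: 2.69 + 5.85 + 12.46 + 17.97 = 38.97


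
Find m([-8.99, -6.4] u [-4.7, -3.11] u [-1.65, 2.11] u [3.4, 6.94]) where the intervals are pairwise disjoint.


For pairwise disjoint intervals, m(union) = sum of lengths.
= (-6.4 - -8.99) + (-3.11 - -4.7) + (2.11 - -1.65) + (6.94 - 3.4)
= 2.59 + 1.59 + 3.76 + 3.54
= 11.48


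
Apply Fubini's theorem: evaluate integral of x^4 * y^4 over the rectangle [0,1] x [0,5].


By Fubini's theorem, the double integral factors as a product of single integrals:
Step 1: integral_0^1 x^4 dx = [x^5/5] from 0 to 1
     = 1^5/5 = 0.2
Step 2: integral_0^5 y^4 dy = [y^5/5] from 0 to 5
     = 5^5/5 = 625
Step 3: Double integral = 0.2 * 625 = 125


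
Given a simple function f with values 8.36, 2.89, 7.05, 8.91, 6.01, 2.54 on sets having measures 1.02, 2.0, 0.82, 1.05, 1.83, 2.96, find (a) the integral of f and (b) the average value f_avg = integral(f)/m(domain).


Step 1: Integral = sum(value_i * measure_i)
= 8.36*1.02 + 2.89*2.0 + 7.05*0.82 + 8.91*1.05 + 6.01*1.83 + 2.54*2.96
= 8.5272 + 5.78 + 5.781 + 9.3555 + 10.9983 + 7.5184
= 47.9604
Step 2: Total measure of domain = 1.02 + 2.0 + 0.82 + 1.05 + 1.83 + 2.96 = 9.68
Step 3: Average value = 47.9604 / 9.68 = 4.954587


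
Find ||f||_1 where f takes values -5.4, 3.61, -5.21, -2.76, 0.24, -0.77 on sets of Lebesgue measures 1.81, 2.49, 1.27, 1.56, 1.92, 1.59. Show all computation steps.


Step 1: Compute |f_i|^1 for each value:
  |-5.4|^1 = 5.4
  |3.61|^1 = 3.61
  |-5.21|^1 = 5.21
  |-2.76|^1 = 2.76
  |0.24|^1 = 0.24
  |-0.77|^1 = 0.77
Step 2: Multiply by measures and sum:
  5.4 * 1.81 = 9.774
  3.61 * 2.49 = 8.9889
  5.21 * 1.27 = 6.6167
  2.76 * 1.56 = 4.3056
  0.24 * 1.92 = 0.4608
  0.77 * 1.59 = 1.2243
Sum = 9.774 + 8.9889 + 6.6167 + 4.3056 + 0.4608 + 1.2243 = 31.3703
Step 3: Take the p-th root:
||f||_1 = (31.3703)^(1/1) = 31.3703


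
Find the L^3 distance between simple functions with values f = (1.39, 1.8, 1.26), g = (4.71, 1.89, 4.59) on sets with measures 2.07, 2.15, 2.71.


Step 1: Compute differences f_i - g_i:
  1.39 - 4.71 = -3.32
  1.8 - 1.89 = -0.09
  1.26 - 4.59 = -3.33
Step 2: Compute |diff|^3 * measure for each set:
  |-3.32|^3 * 2.07 = 36.594368 * 2.07 = 75.750342
  |-0.09|^3 * 2.15 = 7.290000e-04 * 2.15 = 0.001567
  |-3.33|^3 * 2.71 = 36.926037 * 2.71 = 100.06956
Step 3: Sum = 175.821469
Step 4: ||f-g||_3 = (175.821469)^(1/3) = 5.602183


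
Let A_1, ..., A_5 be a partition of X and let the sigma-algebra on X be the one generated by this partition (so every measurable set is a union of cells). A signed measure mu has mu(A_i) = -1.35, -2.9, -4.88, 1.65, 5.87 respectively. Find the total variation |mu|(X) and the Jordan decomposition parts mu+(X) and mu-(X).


Step 1: Every measurable set is a union of atoms (the cells / points), so a Hahn decomposition is
  obtained by grouping atoms by sign: P = union of atoms with mu > 0, N = union of the remaining atoms.
  Atoms in P (indices): 4, 5;  atoms in N (indices): 1, 2, 3
  Positive values: 1.65, 5.87
  Negative values: -1.35, -2.9, -4.88
Step 2: mu+(X) = mu(P) = sum of positive atom values = 7.52
Step 3: mu-(X) = -mu(N) = sum of |negative atom values| = 9.13
Step 4: |mu|(X) = mu+(X) + mu-(X) = 7.52 + 9.13 = 16.65


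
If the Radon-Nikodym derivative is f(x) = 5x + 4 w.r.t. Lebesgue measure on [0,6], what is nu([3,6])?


nu(A) = integral_A (dnu/dmu) dmu = integral_3^6 (5x + 4) dx
Step 1: Antiderivative F(x) = (5/2)x^2 + 4x
Step 2: F(6) = (5/2)*6^2 + 4*6 = 90 + 24 = 114
Step 3: F(3) = (5/2)*3^2 + 4*3 = 22.5 + 12 = 34.5
Step 4: nu([3,6]) = F(6) - F(3) = 114 - 34.5 = 79.5


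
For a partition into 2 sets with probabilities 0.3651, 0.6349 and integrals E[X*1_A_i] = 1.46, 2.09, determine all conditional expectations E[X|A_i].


For each cell A_i: E[X|A_i] = E[X*1_A_i] / P(A_i)
Step 1: E[X|A_1] = 1.46 / 0.3651 = 3.998904
Step 2: E[X|A_2] = 2.09 / 0.6349 = 3.291857
Verification: E[X] = sum E[X*1_A_i] = 1.46 + 2.09 = 3.55


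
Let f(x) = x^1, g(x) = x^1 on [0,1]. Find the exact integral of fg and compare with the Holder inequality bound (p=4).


Step 1: Exact integral of f*g = integral(x^2, 0, 1) = 1/3
     = 0.333333
Step 2: Holder bound with p=4, q=1.333333:
  ||f||_p = (integral x^4 dx)^(1/4) = (1/5)^(1/4) = 0.66874
  ||g||_q = (integral x^1.333333 dx)^(1/1.333333) = (1/2.333333)^(1/1.333333) = 0.529685
Step 3: Holder bound = ||f||_p * ||g||_q = 0.66874 * 0.529685 = 0.354221
Verification: 0.333333 <= 0.354221 (Holder holds)


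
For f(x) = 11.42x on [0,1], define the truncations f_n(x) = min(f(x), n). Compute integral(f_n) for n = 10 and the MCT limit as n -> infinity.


f(x) = 11.42x on [0,1]; f_n(x) = min(11.42x, n). At n = 10:
Step 1: f(x) reaches 10 at x = 10/11.42 = 0.875657
Step 2: integral(f_10) = integral(11.42x, 0, 0.875657) + integral(10, 0.875657, 1)
       = 11.42*0.875657^2/2 + 10*(1 - 0.875657)
       = 4.378284 + 1.243433
       = 5.621716
Step 3: As n -> infinity, f_n increases to f, so by MCT integral(f_n) -> integral(f) = 11.42/2 = 5.71.
Convergence: integral(f_10) = 5.621716 -> 5.71 as n -> infinity


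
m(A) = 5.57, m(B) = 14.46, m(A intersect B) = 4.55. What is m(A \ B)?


m(A \ B) = m(A) - m(A n B)
= 5.57 - 4.55
= 1.02


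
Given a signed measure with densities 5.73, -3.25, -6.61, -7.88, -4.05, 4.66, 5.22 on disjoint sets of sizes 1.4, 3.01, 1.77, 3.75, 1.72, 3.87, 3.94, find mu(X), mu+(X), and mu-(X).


Step 1: Compute signed measure on each set:
  Set 1: 5.73 * 1.4 = 8.022
  Set 2: -3.25 * 3.01 = -9.7825
  Set 3: -6.61 * 1.77 = -11.6997
  Set 4: -7.88 * 3.75 = -29.55
  Set 5: -4.05 * 1.72 = -6.966
  Set 6: 4.66 * 3.87 = 18.0342
  Set 7: 5.22 * 3.94 = 20.5668
Step 2: Total signed measure = (8.022) + (-9.7825) + (-11.6997) + (-29.55) + (-6.966) + (18.0342) + (20.5668)
     = -11.3752
Step 3: Positive part mu+(X) = sum of positive contributions = 46.623
Step 4: Negative part mu-(X) = |sum of negative contributions| = 57.9982


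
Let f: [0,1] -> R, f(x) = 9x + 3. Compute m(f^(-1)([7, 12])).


f^(-1)([7, 12]) = {x : 7 <= 9x + 3 <= 12}
Solving: (7 - 3)/9 <= x <= (12 - 3)/9
= [0.444444, 1]
Intersecting with [0,1]: [0.444444, 1]
Measure = 1 - 0.444444 = 0.555556


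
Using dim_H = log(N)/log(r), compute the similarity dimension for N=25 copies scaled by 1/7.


For a self-similar set with N copies scaled by 1/r:
dim_H = log(N)/log(r) = log(25)/log(7)
= 3.218876/1.94591
= 1.654175


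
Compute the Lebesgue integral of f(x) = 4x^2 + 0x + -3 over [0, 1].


The Lebesgue integral of a Riemann-integrable function agrees with the Riemann integral.
Antiderivative F(x) = (4/3)x^3 + (0/2)x^2 + -3x
F(1) = (4/3)*1^3 + (0/2)*1^2 + -3*1
     = (4/3)*1 + (0/2)*1 + -3*1
     = 1.333333 + 0.0 + -3
     = -1.666667
F(0) = 0.0
Integral = F(1) - F(0) = -1.666667 - 0.0 = -1.666667


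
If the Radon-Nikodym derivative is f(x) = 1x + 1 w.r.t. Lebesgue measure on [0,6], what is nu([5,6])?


nu(A) = integral_A (dnu/dmu) dmu = integral_5^6 (1x + 1) dx
Step 1: Antiderivative F(x) = (1/2)x^2 + 1x
Step 2: F(6) = (1/2)*6^2 + 1*6 = 18 + 6 = 24
Step 3: F(5) = (1/2)*5^2 + 1*5 = 12.5 + 5 = 17.5
Step 4: nu([5,6]) = F(6) - F(5) = 24 - 17.5 = 6.5


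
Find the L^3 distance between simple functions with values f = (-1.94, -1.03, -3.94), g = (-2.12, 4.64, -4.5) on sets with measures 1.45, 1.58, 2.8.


Step 1: Compute differences f_i - g_i:
  -1.94 - -2.12 = 0.18
  -1.03 - 4.64 = -5.67
  -3.94 - -4.5 = 0.56
Step 2: Compute |diff|^3 * measure for each set:
  |0.18|^3 * 1.45 = 0.005832 * 1.45 = 0.008456
  |-5.67|^3 * 1.58 = 182.284263 * 1.58 = 288.009136
  |0.56|^3 * 2.8 = 0.175616 * 2.8 = 0.491725
Step 3: Sum = 288.509317
Step 4: ||f-g||_3 = (288.509317)^(1/3) = 6.607745


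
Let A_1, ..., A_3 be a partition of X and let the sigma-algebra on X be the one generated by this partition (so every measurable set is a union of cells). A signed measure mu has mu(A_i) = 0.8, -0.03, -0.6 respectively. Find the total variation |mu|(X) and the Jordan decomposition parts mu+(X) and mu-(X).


Step 1: Every measurable set is a union of atoms (the cells / points), so a Hahn decomposition is
  obtained by grouping atoms by sign: P = union of atoms with mu > 0, N = union of the remaining atoms.
  Atoms in P (indices): 1;  atoms in N (indices): 2, 3
  Positive values: 0.8
  Negative values: -0.03, -0.6
Step 2: mu+(X) = mu(P) = sum of positive atom values = 0.8
Step 3: mu-(X) = -mu(N) = sum of |negative atom values| = 0.63
Step 4: |mu|(X) = mu+(X) + mu-(X) = 0.8 + 0.63 = 1.43


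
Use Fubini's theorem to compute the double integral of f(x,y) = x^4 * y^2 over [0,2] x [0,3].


By Fubini's theorem, the double integral factors as a product of single integrals:
Step 1: integral_0^2 x^4 dx = [x^5/5] from 0 to 2
     = 2^5/5 = 6.4
Step 2: integral_0^3 y^2 dy = [y^3/3] from 0 to 3
     = 3^3/3 = 9
Step 3: Double integral = 6.4 * 9 = 57.6


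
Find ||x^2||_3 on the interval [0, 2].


Step 1: ||f||_3 = (integral_0^2 |x^2|^3 dx)^(1/3)
     = (integral_0^2 x^6 dx)^(1/3)
Step 2: integral_0^2 x^6 dx = [x^7/(7)] from 0 to 2 = 2^7/7
     = 128/7 = 18.285714
Step 3: ||f||_3 = (18.285714)^(1/3) = 2.634535


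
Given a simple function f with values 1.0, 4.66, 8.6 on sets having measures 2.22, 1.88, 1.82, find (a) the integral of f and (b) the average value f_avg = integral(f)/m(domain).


Step 1: Integral = sum(value_i * measure_i)
= 1.0*2.22 + 4.66*1.88 + 8.6*1.82
= 2.22 + 8.7608 + 15.652
= 26.6328
Step 2: Total measure of domain = 2.22 + 1.88 + 1.82 = 5.92
Step 3: Average value = 26.6328 / 5.92 = 4.498784


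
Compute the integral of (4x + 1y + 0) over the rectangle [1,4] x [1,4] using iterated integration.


By Fubini, integrate in x first, then y.
Step 1: Fix y, integrate over x in [1,4]:
  integral(4x + 1y + 0, x=1..4)
  = 4*(4^2 - 1^2)/2 + (1y + 0)*(4 - 1)
  = 30 + (1y + 0)*3
  = 30 + 3y + 0
  = 30 + 3y
Step 2: Integrate over y in [1,4]:
  integral(30 + 3y, y=1..4)
  = 30*3 + 3*(4^2 - 1^2)/2
  = 90 + 22.5
  = 112.5


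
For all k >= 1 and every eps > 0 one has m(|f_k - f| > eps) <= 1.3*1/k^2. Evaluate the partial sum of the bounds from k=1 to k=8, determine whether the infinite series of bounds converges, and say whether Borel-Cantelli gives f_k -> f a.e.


Step 1: List the terms 1.3*1/k^2 for k = 1 to 8:
  k=1: 1.3
  k=2: 0.325
  k=3: 0.144444
  k=4: 0.08125
  k=5: 0.052
  k=6: 0.036111
  k=7: 0.026531
  k=8: 0.020313
Step 2: Partial sum = 1.3 + 0.325 + 0.144444 + 0.08125 + 0.052 + 0.036111 + 0.026531 + 0.020313
     = 1.985649
Step 3: The full series sum_(k>=1) 1.3*1/k^2 converges (p-series with p = 2 > 1; a constant multiple of a convergent series converges).
Step 4: Fix eps > 0. Since sum_k m(|f_k - f| > eps) < infinity, the Borel-Cantelli lemma gives
        m(limsup_k {|f_k - f| > eps}) = 0, i.e. for a.e. x, |f_k(x) - f(x)| <= eps for all large k.
        Applying this with eps = 1/j for j = 1, 2, ... and intersecting the countably many full-measure sets,
        for a.e. x we get limsup_k |f_k(x) - f(x)| <= 1/j for every j, hence f_k -> f almost everywhere.
Conclusion: series converges; Borel-Cantelli yields f_k -> f a.e.


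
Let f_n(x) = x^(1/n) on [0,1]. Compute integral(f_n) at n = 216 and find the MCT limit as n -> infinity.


At n = 216: f_216(x) = x^(1/216).
Step 1: integral(x^(1/216), 0, 1) = [x^(1/216+1) / (1/216+1)] from 0 to 1
     = 1 / (1/216 + 1) = 1 / ((216+1)/216) = 216/(216+1)
     = 216/217 = 0.995392
Step 2: As n -> infinity, f_n(x) = x^(1/n) -> 1 for x in (0,1], and f_n is increasing in n.
By MCT, lim_n integral(f_n) = integral(lim_n f_n) = integral(1, 0, 1) = 1.
Step 3: Verify convergence: 216/217 = 0.995392 -> 1


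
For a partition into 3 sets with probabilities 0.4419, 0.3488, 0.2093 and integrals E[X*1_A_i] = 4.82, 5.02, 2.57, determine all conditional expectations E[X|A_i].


For each cell A_i: E[X|A_i] = E[X*1_A_i] / P(A_i)
Step 1: E[X|A_1] = 4.82 / 0.4419 = 10.907445
Step 2: E[X|A_2] = 5.02 / 0.3488 = 14.392202
Step 3: E[X|A_3] = 2.57 / 0.2093 = 12.279025
Verification: E[X] = sum E[X*1_A_i] = 4.82 + 5.02 + 2.57 = 12.41


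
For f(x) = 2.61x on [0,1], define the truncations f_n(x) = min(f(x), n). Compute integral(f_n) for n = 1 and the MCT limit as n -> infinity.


f(x) = 2.61x on [0,1]; f_n(x) = min(2.61x, n). At n = 1:
Step 1: f(x) reaches 1 at x = 1/2.61 = 0.383142
Step 2: integral(f_1) = integral(2.61x, 0, 0.383142) + integral(1, 0.383142, 1)
       = 2.61*0.383142^2/2 + 1*(1 - 0.383142)
       = 0.191571 + 0.616858
       = 0.808429
Step 3: As n -> infinity, f_n increases to f, so by MCT integral(f_n) -> integral(f) = 2.61/2 = 1.305.
Convergence: integral(f_1) = 0.808429 -> 1.305 as n -> infinity


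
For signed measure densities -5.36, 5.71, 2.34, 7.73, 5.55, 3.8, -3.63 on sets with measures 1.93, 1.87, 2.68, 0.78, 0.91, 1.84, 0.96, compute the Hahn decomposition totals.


Step 1: Compute signed measure on each set:
  Set 1: -5.36 * 1.93 = -10.3448
  Set 2: 5.71 * 1.87 = 10.6777
  Set 3: 2.34 * 2.68 = 6.2712
  Set 4: 7.73 * 0.78 = 6.0294
  Set 5: 5.55 * 0.91 = 5.0505
  Set 6: 3.8 * 1.84 = 6.992
  Set 7: -3.63 * 0.96 = -3.4848
Step 2: Total signed measure = (-10.3448) + (10.6777) + (6.2712) + (6.0294) + (5.0505) + (6.992) + (-3.4848)
     = 21.1912
Step 3: Positive part mu+(X) = sum of positive contributions = 35.0208
Step 4: Negative part mu-(X) = |sum of negative contributions| = 13.8296


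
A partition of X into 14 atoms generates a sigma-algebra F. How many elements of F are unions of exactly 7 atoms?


Each element of F is a union of some subset of the 14 atoms.
Elements that are unions of exactly 7 atoms correspond to 7-element subsets of the 14 atoms.
Count = C(14, 7) = 14! / (7! * 7!) = 3432.


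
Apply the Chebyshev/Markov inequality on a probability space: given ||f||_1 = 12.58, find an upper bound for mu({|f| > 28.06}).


Chebyshev/Markov inequality: mu(|f| > eps) <= (||f||_p / eps)^p
Step 1: ||f||_1 / eps = 12.58 / 28.06 = 0.448325
Step 2: Raise to power p = 1:
  (0.448325)^1 = 0.448325
Step 3: Therefore mu(|f| > 28.06) <= 0.448325


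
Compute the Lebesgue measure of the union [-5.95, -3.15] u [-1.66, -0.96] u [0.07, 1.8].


For pairwise disjoint intervals, m(union) = sum of lengths.
= (-3.15 - -5.95) + (-0.96 - -1.66) + (1.8 - 0.07)
= 2.8 + 0.7 + 1.73
= 5.23


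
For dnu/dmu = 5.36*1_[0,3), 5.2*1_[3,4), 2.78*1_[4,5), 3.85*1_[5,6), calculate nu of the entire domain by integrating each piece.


Integrate each piece of the Radon-Nikodym derivative:
Step 1: integral_0^3 5.36 dx = 5.36*(3-0) = 5.36*3 = 16.08
Step 2: integral_3^4 5.2 dx = 5.2*(4-3) = 5.2*1 = 5.2
Step 3: integral_4^5 2.78 dx = 2.78*(5-4) = 2.78*1 = 2.78
Step 4: integral_5^6 3.85 dx = 3.85*(6-5) = 3.85*1 = 3.85
Total: 16.08 + 5.2 + 2.78 + 3.85 = 27.91


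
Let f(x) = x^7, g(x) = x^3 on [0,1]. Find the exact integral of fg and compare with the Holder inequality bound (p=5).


Step 1: Exact integral of f*g = integral(x^10, 0, 1) = 1/11
     = 0.090909
Step 2: Holder bound with p=5, q=1.25:
  ||f||_p = (integral x^35 dx)^(1/5) = (1/36)^(1/5) = 0.488359
  ||g||_q = (integral x^3.75 dx)^(1/1.25) = (1/4.75)^(1/1.25) = 0.287505
Step 3: Holder bound = ||f||_p * ||g||_q = 0.488359 * 0.287505 = 0.140406
Verification: 0.090909 <= 0.140406 (Holder holds)


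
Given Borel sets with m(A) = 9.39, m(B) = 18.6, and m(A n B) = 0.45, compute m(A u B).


By inclusion-exclusion: m(A u B) = m(A) + m(B) - m(A n B)
= 9.39 + 18.6 - 0.45
= 27.54


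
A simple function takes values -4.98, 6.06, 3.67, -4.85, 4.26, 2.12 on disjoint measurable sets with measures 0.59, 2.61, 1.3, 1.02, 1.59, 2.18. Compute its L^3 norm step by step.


Step 1: Compute |f_i|^3 for each value:
  |-4.98|^3 = 123.505992
  |6.06|^3 = 222.545016
  |3.67|^3 = 49.430863
  |-4.85|^3 = 114.084125
  |4.26|^3 = 77.308776
  |2.12|^3 = 9.528128
Step 2: Multiply by measures and sum:
  123.505992 * 0.59 = 72.868535
  222.545016 * 2.61 = 580.842492
  49.430863 * 1.3 = 64.260122
  114.084125 * 1.02 = 116.365807
  77.308776 * 1.59 = 122.920954
  9.528128 * 2.18 = 20.771319
Sum = 72.868535 + 580.842492 + 64.260122 + 116.365807 + 122.920954 + 20.771319 = 978.029229
Step 3: Take the p-th root:
||f||_3 = (978.029229)^(1/3) = 9.926221


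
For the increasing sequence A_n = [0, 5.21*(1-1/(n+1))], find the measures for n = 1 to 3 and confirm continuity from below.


By continuity of measure from below: if A_n increases to A, then m(A_n) -> m(A).
Here A = [0, 5.21], so m(A) = 5.21
Step 1: a_1 = 5.21*(1 - 1/2) = 2.605, m(A_1) = 2.605
Step 2: a_2 = 5.21*(1 - 1/3) = 3.4733, m(A_2) = 3.4733
Step 3: a_3 = 5.21*(1 - 1/4) = 3.9075, m(A_3) = 3.9075
Limit: m(A_n) -> m([0,5.21]) = 5.21


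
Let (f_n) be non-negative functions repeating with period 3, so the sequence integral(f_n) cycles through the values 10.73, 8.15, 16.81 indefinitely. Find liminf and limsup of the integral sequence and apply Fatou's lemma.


The sequence (integral(f_n)) is periodic with period 3, repeating the values 10.73, 8.15, 16.81 indefinitely.
Step 1: For a periodic sequence, every tail (a_m, a_(m+1), ...) contains all 3 period values infinitely often.
Step 2: Hence inf of every tail = min of the period values = min(10.73, 8.15, 16.81) = 8.15.
        liminf_n integral(f_n) = sup over m of (inf of tail from m) = 8.15.
Step 3: Similarly sup of every tail = max of the period values = 16.81.
        limsup_n integral(f_n) = 16.81.
Step 4: Fatou's lemma: integral(liminf_n f_n) <= liminf_n integral(f_n) = 8.15.
        So the integral of the pointwise liminf is at most 8.15.


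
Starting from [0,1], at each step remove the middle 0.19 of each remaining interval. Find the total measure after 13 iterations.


Step 1: At each step, fraction remaining = 1 - 0.19 = 0.81
Step 2: After 13 steps, measure = (0.81)^13
Result = 0.064611


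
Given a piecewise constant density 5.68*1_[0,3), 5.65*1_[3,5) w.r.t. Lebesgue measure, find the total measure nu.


Integrate each piece of the Radon-Nikodym derivative:
Step 1: integral_0^3 5.68 dx = 5.68*(3-0) = 5.68*3 = 17.04
Step 2: integral_3^5 5.65 dx = 5.65*(5-3) = 5.65*2 = 11.3
Total: 17.04 + 11.3 = 28.34


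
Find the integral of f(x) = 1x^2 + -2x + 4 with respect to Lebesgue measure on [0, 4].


The Lebesgue integral of a Riemann-integrable function agrees with the Riemann integral.
Antiderivative F(x) = (1/3)x^3 + (-2/2)x^2 + 4x
F(4) = (1/3)*4^3 + (-2/2)*4^2 + 4*4
     = (1/3)*64 + (-2/2)*16 + 4*4
     = 21.333333 + -16 + 16
     = 21.333333
F(0) = 0.0
Integral = F(4) - F(0) = 21.333333 - 0.0 = 21.333333


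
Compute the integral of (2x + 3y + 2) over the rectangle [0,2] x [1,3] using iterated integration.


By Fubini, integrate in x first, then y.
Step 1: Fix y, integrate over x in [0,2]:
  integral(2x + 3y + 2, x=0..2)
  = 2*(2^2 - 0^2)/2 + (3y + 2)*(2 - 0)
  = 4 + (3y + 2)*2
  = 4 + 6y + 4
  = 8 + 6y
Step 2: Integrate over y in [1,3]:
  integral(8 + 6y, y=1..3)
  = 8*2 + 6*(3^2 - 1^2)/2
  = 16 + 24
  = 40


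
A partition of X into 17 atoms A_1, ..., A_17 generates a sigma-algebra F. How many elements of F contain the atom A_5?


Each element of F is a union of some subset S of the 17 atoms.
The element contains A_5 iff A_5 is in S.
So we count subsets S of {A_1,...,A_17} with A_5 in S: choose freely among the other 16 atoms.
Count = 2^(17-1) = 2^16 = 65536.


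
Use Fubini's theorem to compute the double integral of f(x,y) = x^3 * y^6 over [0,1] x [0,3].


By Fubini's theorem, the double integral factors as a product of single integrals:
Step 1: integral_0^1 x^3 dx = [x^4/4] from 0 to 1
     = 1^4/4 = 0.25
Step 2: integral_0^3 y^6 dy = [y^7/7] from 0 to 3
     = 3^7/7 = 312.428571
Step 3: Double integral = 0.25 * 312.428571 = 78.107143


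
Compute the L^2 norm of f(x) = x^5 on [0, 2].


Step 1: ||f||_2 = (integral_0^2 |x^5|^2 dx)^(1/2)
     = (integral_0^2 x^10 dx)^(1/2)
Step 2: integral_0^2 x^10 dx = [x^11/(11)] from 0 to 2 = 2^11/11
     = 2048/11 = 186.181818
Step 3: ||f||_2 = (186.181818)^(1/2) = 13.644846


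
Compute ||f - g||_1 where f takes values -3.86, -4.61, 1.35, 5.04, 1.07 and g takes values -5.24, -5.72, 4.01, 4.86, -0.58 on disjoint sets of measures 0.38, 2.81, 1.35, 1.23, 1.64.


Step 1: Compute differences f_i - g_i:
  -3.86 - -5.24 = 1.38
  -4.61 - -5.72 = 1.11
  1.35 - 4.01 = -2.66
  5.04 - 4.86 = 0.18
  1.07 - -0.58 = 1.65
Step 2: Compute |diff|^1 * measure for each set:
  |1.38|^1 * 0.38 = 1.38 * 0.38 = 0.5244
  |1.11|^1 * 2.81 = 1.11 * 2.81 = 3.1191
  |-2.66|^1 * 1.35 = 2.66 * 1.35 = 3.591
  |0.18|^1 * 1.23 = 0.18 * 1.23 = 0.2214
  |1.65|^1 * 1.64 = 1.65 * 1.64 = 2.706
Step 3: Sum = 10.1619
Step 4: ||f-g||_1 = (10.1619)^(1/1) = 10.1619


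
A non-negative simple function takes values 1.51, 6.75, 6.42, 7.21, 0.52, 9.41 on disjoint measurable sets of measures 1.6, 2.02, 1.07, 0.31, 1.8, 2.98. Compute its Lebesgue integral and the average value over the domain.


Step 1: Integral = sum(value_i * measure_i)
= 1.51*1.6 + 6.75*2.02 + 6.42*1.07 + 7.21*0.31 + 0.52*1.8 + 9.41*2.98
= 2.416 + 13.635 + 6.8694 + 2.2351 + 0.936 + 28.0418
= 54.1333
Step 2: Total measure of domain = 1.6 + 2.02 + 1.07 + 0.31 + 1.8 + 2.98 = 9.78
Step 3: Average value = 54.1333 / 9.78 = 5.535102


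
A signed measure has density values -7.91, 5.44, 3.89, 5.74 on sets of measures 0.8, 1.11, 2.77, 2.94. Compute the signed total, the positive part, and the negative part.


Step 1: Compute signed measure on each set:
  Set 1: -7.91 * 0.8 = -6.328
  Set 2: 5.44 * 1.11 = 6.0384
  Set 3: 3.89 * 2.77 = 10.7753
  Set 4: 5.74 * 2.94 = 16.8756
Step 2: Total signed measure = (-6.328) + (6.0384) + (10.7753) + (16.8756)
     = 27.3613
Step 3: Positive part mu+(X) = sum of positive contributions = 33.6893
Step 4: Negative part mu-(X) = |sum of negative contributions| = 6.328


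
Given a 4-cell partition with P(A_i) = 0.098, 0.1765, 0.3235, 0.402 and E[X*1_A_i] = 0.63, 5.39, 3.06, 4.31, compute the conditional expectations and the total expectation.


For each cell A_i: E[X|A_i] = E[X*1_A_i] / P(A_i)
Step 1: E[X|A_1] = 0.63 / 0.098 = 6.428571
Step 2: E[X|A_2] = 5.39 / 0.1765 = 30.538244
Step 3: E[X|A_3] = 3.06 / 0.3235 = 9.459042
Step 4: E[X|A_4] = 4.31 / 0.402 = 10.721393
Verification: E[X] = sum E[X*1_A_i] = 0.63 + 5.39 + 3.06 + 4.31 = 13.39


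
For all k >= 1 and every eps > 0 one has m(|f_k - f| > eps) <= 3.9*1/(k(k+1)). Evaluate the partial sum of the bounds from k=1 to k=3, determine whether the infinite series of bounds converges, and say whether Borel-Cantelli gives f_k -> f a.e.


Step 1: List the terms 3.9*1/(k(k+1)) for k = 1 to 3:
  k=1: 1.95
  k=2: 0.65
  k=3: 0.325
Step 2: Partial sum = 1.95 + 0.65 + 0.325
     = 2.925
Step 3: The full series sum_(k>=1) 3.9*1/(k(k+1)) converges (telescoping series sum 1/(k(k+1)) = 1; a constant multiple of a convergent series converges).
Step 4: Fix eps > 0. Since sum_k m(|f_k - f| > eps) < infinity, the Borel-Cantelli lemma gives
        m(limsup_k {|f_k - f| > eps}) = 0, i.e. for a.e. x, |f_k(x) - f(x)| <= eps for all large k.
        Applying this with eps = 1/j for j = 1, 2, ... and intersecting the countably many full-measure sets,
        for a.e. x we get limsup_k |f_k(x) - f(x)| <= 1/j for every j, hence f_k -> f almost everywhere.
Conclusion: series converges; Borel-Cantelli yields f_k -> f a.e.


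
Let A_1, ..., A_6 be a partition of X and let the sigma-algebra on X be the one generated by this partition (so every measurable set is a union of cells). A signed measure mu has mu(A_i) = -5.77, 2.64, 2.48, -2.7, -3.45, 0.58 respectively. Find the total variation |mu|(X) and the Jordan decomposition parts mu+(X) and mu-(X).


Step 1: Every measurable set is a union of atoms (the cells / points), so a Hahn decomposition is
  obtained by grouping atoms by sign: P = union of atoms with mu > 0, N = union of the remaining atoms.
  Atoms in P (indices): 2, 3, 6;  atoms in N (indices): 1, 4, 5
  Positive values: 2.64, 2.48, 0.58
  Negative values: -5.77, -2.7, -3.45
Step 2: mu+(X) = mu(P) = sum of positive atom values = 5.7
Step 3: mu-(X) = -mu(N) = sum of |negative atom values| = 11.92
Step 4: |mu|(X) = mu+(X) + mu-(X) = 5.7 + 11.92 = 17.62


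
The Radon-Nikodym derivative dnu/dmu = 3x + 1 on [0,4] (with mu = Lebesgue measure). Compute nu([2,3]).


nu(A) = integral_A (dnu/dmu) dmu = integral_2^3 (3x + 1) dx
Step 1: Antiderivative F(x) = (3/2)x^2 + 1x
Step 2: F(3) = (3/2)*3^2 + 1*3 = 13.5 + 3 = 16.5
Step 3: F(2) = (3/2)*2^2 + 1*2 = 6 + 2 = 8
Step 4: nu([2,3]) = F(3) - F(2) = 16.5 - 8 = 8.5


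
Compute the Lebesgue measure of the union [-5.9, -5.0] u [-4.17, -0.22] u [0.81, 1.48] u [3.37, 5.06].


For pairwise disjoint intervals, m(union) = sum of lengths.
= (-5.0 - -5.9) + (-0.22 - -4.17) + (1.48 - 0.81) + (5.06 - 3.37)
= 0.9 + 3.95 + 0.67 + 1.69
= 7.21


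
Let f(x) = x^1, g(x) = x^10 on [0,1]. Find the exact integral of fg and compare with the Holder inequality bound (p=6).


Step 1: Exact integral of f*g = integral(x^11, 0, 1) = 1/12
     = 0.083333
Step 2: Holder bound with p=6, q=1.2:
  ||f||_p = (integral x^6 dx)^(1/6) = (1/7)^(1/6) = 0.72302
  ||g||_q = (integral x^12 dx)^(1/1.2) = (1/13)^(1/1.2) = 0.117954
Step 3: Holder bound = ||f||_p * ||g||_q = 0.72302 * 0.117954 = 0.085283
Verification: 0.083333 <= 0.085283 (Holder holds)


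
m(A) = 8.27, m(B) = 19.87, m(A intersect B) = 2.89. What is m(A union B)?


By inclusion-exclusion: m(A u B) = m(A) + m(B) - m(A n B)
= 8.27 + 19.87 - 2.89
= 25.25


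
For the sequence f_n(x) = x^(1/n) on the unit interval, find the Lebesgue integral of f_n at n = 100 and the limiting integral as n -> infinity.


At n = 100: f_100(x) = x^(1/100).
Step 1: integral(x^(1/100), 0, 1) = [x^(1/100+1) / (1/100+1)] from 0 to 1
     = 1 / (1/100 + 1) = 1 / ((100+1)/100) = 100/(100+1)
     = 100/101 = 0.990099
Step 2: As n -> infinity, f_n(x) = x^(1/n) -> 1 for x in (0,1], and f_n is increasing in n.
By MCT, lim_n integral(f_n) = integral(lim_n f_n) = integral(1, 0, 1) = 1.
Step 3: Verify convergence: 100/101 = 0.990099 -> 1


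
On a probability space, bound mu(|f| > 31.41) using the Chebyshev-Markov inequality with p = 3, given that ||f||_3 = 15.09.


Chebyshev/Markov inequality: mu(|f| > eps) <= (||f||_p / eps)^p
Step 1: ||f||_3 / eps = 15.09 / 31.41 = 0.48042
Step 2: Raise to power p = 3:
  (0.48042)^3 = 0.110883
Step 3: Therefore mu(|f| > 31.41) <= 0.110883


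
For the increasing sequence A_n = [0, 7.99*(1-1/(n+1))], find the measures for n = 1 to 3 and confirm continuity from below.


By continuity of measure from below: if A_n increases to A, then m(A_n) -> m(A).
Here A = [0, 7.99], so m(A) = 7.99
Step 1: a_1 = 7.99*(1 - 1/2) = 3.995, m(A_1) = 3.995
Step 2: a_2 = 7.99*(1 - 1/3) = 5.3267, m(A_2) = 5.3267
Step 3: a_3 = 7.99*(1 - 1/4) = 5.9925, m(A_3) = 5.9925
Limit: m(A_n) -> m([0,7.99]) = 7.99


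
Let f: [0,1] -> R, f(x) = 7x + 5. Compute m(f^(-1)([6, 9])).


f^(-1)([6, 9]) = {x : 6 <= 7x + 5 <= 9}
Solving: (6 - 5)/7 <= x <= (9 - 5)/7
= [0.142857, 0.571429]
Intersecting with [0,1]: [0.142857, 0.571429]
Measure = 0.571429 - 0.142857 = 0.428571


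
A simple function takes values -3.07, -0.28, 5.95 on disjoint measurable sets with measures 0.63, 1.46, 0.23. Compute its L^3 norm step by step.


Step 1: Compute |f_i|^3 for each value:
  |-3.07|^3 = 28.934443
  |-0.28|^3 = 0.021952
  |5.95|^3 = 210.644875
Step 2: Multiply by measures and sum:
  28.934443 * 0.63 = 18.228699
  0.021952 * 1.46 = 0.03205
  210.644875 * 0.23 = 48.448321
Sum = 18.228699 + 0.03205 + 48.448321 = 66.70907
Step 3: Take the p-th root:
||f||_3 = (66.70907)^(1/3) = 4.055661


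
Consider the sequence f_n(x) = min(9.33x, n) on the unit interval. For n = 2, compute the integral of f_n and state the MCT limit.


f(x) = 9.33x on [0,1]; f_n(x) = min(9.33x, n). At n = 2:
Step 1: f(x) reaches 2 at x = 2/9.33 = 0.214362
Step 2: integral(f_2) = integral(9.33x, 0, 0.214362) + integral(2, 0.214362, 1)
       = 9.33*0.214362^2/2 + 2*(1 - 0.214362)
       = 0.214362 + 1.571275
       = 1.785638
Step 3: As n -> infinity, f_n increases to f, so by MCT integral(f_n) -> integral(f) = 9.33/2 = 4.665.
Convergence: integral(f_2) = 1.785638 -> 4.665 as n -> infinity


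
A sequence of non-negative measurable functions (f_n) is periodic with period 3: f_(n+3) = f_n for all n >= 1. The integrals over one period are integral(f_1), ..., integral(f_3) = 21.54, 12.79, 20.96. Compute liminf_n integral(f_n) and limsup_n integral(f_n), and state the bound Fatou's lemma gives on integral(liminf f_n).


The sequence (integral(f_n)) is periodic with period 3, repeating the values 21.54, 12.79, 20.96 indefinitely.
Step 1: For a periodic sequence, every tail (a_m, a_(m+1), ...) contains all 3 period values infinitely often.
Step 2: Hence inf of every tail = min of the period values = min(21.54, 12.79, 20.96) = 12.79.
        liminf_n integral(f_n) = sup over m of (inf of tail from m) = 12.79.
Step 3: Similarly sup of every tail = max of the period values = 21.54.
        limsup_n integral(f_n) = 21.54.
Step 4: Fatou's lemma: integral(liminf_n f_n) <= liminf_n integral(f_n) = 12.79.
        So the integral of the pointwise liminf is at most 12.79.


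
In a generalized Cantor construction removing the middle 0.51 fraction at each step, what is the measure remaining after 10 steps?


Step 1: At each step, fraction remaining = 1 - 0.51 = 0.49
Step 2: After 10 steps, measure = (0.49)^10
Result = 7.979227e-04


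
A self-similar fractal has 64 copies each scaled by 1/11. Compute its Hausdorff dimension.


For a self-similar set with N copies scaled by 1/r:
dim_H = log(N)/log(r) = log(64)/log(11)
= 4.158883/2.397895
= 1.734389


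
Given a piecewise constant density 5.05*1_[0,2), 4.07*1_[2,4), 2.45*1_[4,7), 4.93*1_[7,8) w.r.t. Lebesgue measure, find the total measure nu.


Integrate each piece of the Radon-Nikodym derivative:
Step 1: integral_0^2 5.05 dx = 5.05*(2-0) = 5.05*2 = 10.1
Step 2: integral_2^4 4.07 dx = 4.07*(4-2) = 4.07*2 = 8.14
Step 3: integral_4^7 2.45 dx = 2.45*(7-4) = 2.45*3 = 7.35
Step 4: integral_7^8 4.93 dx = 4.93*(8-7) = 4.93*1 = 4.93
Total: 10.1 + 8.14 + 7.35 + 4.93 = 30.52


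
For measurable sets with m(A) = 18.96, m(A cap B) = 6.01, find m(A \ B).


m(A \ B) = m(A) - m(A n B)
= 18.96 - 6.01
= 12.95


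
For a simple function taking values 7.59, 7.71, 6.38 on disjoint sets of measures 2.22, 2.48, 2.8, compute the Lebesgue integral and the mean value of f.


Step 1: Integral = sum(value_i * measure_i)
= 7.59*2.22 + 7.71*2.48 + 6.38*2.8
= 16.8498 + 19.1208 + 17.864
= 53.8346
Step 2: Total measure of domain = 2.22 + 2.48 + 2.8 = 7.5
Step 3: Average value = 53.8346 / 7.5 = 7.177947


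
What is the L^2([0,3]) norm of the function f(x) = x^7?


Step 1: ||f||_2 = (integral_0^3 |x^7|^2 dx)^(1/2)
     = (integral_0^3 x^14 dx)^(1/2)
Step 2: integral_0^3 x^14 dx = [x^15/(15)] from 0 to 3 = 3^15/15
     = 14348907/15 = 956593.8
Step 3: ||f||_2 = (956593.8)^(1/2) = 978.056133


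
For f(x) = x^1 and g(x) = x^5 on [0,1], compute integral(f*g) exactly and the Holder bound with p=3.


Step 1: Exact integral of f*g = integral(x^6, 0, 1) = 1/7
     = 0.142857
Step 2: Holder bound with p=3, q=1.5:
  ||f||_p = (integral x^3 dx)^(1/3) = (1/4)^(1/3) = 0.629961
  ||g||_q = (integral x^7.5 dx)^(1/1.5) = (1/8.5)^(1/1.5) = 0.240097
Step 3: Holder bound = ||f||_p * ||g||_q = 0.629961 * 0.240097 = 0.151252
Verification: 0.142857 <= 0.151252 (Holder holds)


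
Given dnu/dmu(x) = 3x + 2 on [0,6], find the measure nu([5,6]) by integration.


nu(A) = integral_A (dnu/dmu) dmu = integral_5^6 (3x + 2) dx
Step 1: Antiderivative F(x) = (3/2)x^2 + 2x
Step 2: F(6) = (3/2)*6^2 + 2*6 = 54 + 12 = 66
Step 3: F(5) = (3/2)*5^2 + 2*5 = 37.5 + 10 = 47.5
Step 4: nu([5,6]) = F(6) - F(5) = 66 - 47.5 = 18.5


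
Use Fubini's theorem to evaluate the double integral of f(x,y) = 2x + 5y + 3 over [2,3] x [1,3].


By Fubini, integrate in x first, then y.
Step 1: Fix y, integrate over x in [2,3]:
  integral(2x + 5y + 3, x=2..3)
  = 2*(3^2 - 2^2)/2 + (5y + 3)*(3 - 2)
  = 5 + (5y + 3)*1
  = 5 + 5y + 3
  = 8 + 5y
Step 2: Integrate over y in [1,3]:
  integral(8 + 5y, y=1..3)
  = 8*2 + 5*(3^2 - 1^2)/2
  = 16 + 20
  = 36


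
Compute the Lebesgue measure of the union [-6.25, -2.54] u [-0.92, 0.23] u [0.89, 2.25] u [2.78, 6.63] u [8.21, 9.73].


For pairwise disjoint intervals, m(union) = sum of lengths.
= (-2.54 - -6.25) + (0.23 - -0.92) + (2.25 - 0.89) + (6.63 - 2.78) + (9.73 - 8.21)
= 3.71 + 1.15 + 1.36 + 3.85 + 1.52
= 11.59


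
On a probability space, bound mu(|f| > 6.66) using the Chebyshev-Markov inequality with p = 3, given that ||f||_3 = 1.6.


Chebyshev/Markov inequality: mu(|f| > eps) <= (||f||_p / eps)^p
Step 1: ||f||_3 / eps = 1.6 / 6.66 = 0.24024
Step 2: Raise to power p = 3:
  (0.24024)^3 = 0.013866
Step 3: Therefore mu(|f| > 6.66) <= 0.013866


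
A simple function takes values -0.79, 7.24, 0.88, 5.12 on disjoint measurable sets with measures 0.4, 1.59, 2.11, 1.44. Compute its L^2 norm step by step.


Step 1: Compute |f_i|^2 for each value:
  |-0.79|^2 = 0.6241
  |7.24|^2 = 52.4176
  |0.88|^2 = 0.7744
  |5.12|^2 = 26.2144
Step 2: Multiply by measures and sum:
  0.6241 * 0.4 = 0.24964
  52.4176 * 1.59 = 83.343984
  0.7744 * 2.11 = 1.633984
  26.2144 * 1.44 = 37.748736
Sum = 0.24964 + 83.343984 + 1.633984 + 37.748736 = 122.976344
Step 3: Take the p-th root:
||f||_2 = (122.976344)^(1/2) = 11.08947


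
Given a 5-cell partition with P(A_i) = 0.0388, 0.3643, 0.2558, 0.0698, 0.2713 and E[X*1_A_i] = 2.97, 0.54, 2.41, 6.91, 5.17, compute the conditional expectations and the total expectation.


For each cell A_i: E[X|A_i] = E[X*1_A_i] / P(A_i)
Step 1: E[X|A_1] = 2.97 / 0.0388 = 76.546392
Step 2: E[X|A_2] = 0.54 / 0.3643 = 1.482295
Step 3: E[X|A_3] = 2.41 / 0.2558 = 9.421423
Step 4: E[X|A_4] = 6.91 / 0.0698 = 98.997135
Step 5: E[X|A_5] = 5.17 / 0.2713 = 19.056395
Verification: E[X] = sum E[X*1_A_i] = 2.97 + 0.54 + 2.41 + 6.91 + 5.17 = 18


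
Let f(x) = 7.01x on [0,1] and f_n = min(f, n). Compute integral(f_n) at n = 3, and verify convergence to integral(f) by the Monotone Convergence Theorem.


f(x) = 7.01x on [0,1]; f_n(x) = min(7.01x, n). At n = 3:
Step 1: f(x) reaches 3 at x = 3/7.01 = 0.42796
Step 2: integral(f_3) = integral(7.01x, 0, 0.42796) + integral(3, 0.42796, 1)
       = 7.01*0.42796^2/2 + 3*(1 - 0.42796)
       = 0.64194 + 1.71612
       = 2.35806
Step 3: As n -> infinity, f_n increases to f, so by MCT integral(f_n) -> integral(f) = 7.01/2 = 3.505.
Convergence: integral(f_3) = 2.35806 -> 3.505 as n -> infinity


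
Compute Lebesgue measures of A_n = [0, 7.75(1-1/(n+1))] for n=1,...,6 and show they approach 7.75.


By continuity of measure from below: if A_n increases to A, then m(A_n) -> m(A).
Here A = [0, 7.75], so m(A) = 7.75
Step 1: a_1 = 7.75*(1 - 1/2) = 3.875, m(A_1) = 3.875
Step 2: a_2 = 7.75*(1 - 1/3) = 5.1667, m(A_2) = 5.1667
Step 3: a_3 = 7.75*(1 - 1/4) = 5.8125, m(A_3) = 5.8125
Step 4: a_4 = 7.75*(1 - 1/5) = 6.2, m(A_4) = 6.2
Step 5: a_5 = 7.75*(1 - 1/6) = 6.4583, m(A_5) = 6.4583
Step 6: a_6 = 7.75*(1 - 1/7) = 6.6429, m(A_6) = 6.6429
Limit: m(A_n) -> m([0,7.75]) = 7.75


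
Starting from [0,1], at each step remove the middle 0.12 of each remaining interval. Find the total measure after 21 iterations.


Step 1: At each step, fraction remaining = 1 - 0.12 = 0.88
Step 2: After 21 steps, measure = (0.88)^21
Result = 0.068255


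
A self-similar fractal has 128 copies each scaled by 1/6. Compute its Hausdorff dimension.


For a self-similar set with N copies scaled by 1/r:
dim_H = log(N)/log(r) = log(128)/log(6)
= 4.85203/1.791759
= 2.70797


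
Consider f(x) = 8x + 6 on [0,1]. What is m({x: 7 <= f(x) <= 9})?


f^(-1)([7, 9]) = {x : 7 <= 8x + 6 <= 9}
Solving: (7 - 6)/8 <= x <= (9 - 6)/8
= [0.125, 0.375]
Intersecting with [0,1]: [0.125, 0.375]
Measure = 0.375 - 0.125 = 0.25


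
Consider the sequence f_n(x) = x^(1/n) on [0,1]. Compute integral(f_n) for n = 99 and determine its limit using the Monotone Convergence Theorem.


At n = 99: f_99(x) = x^(1/99).
Step 1: integral(x^(1/99), 0, 1) = [x^(1/99+1) / (1/99+1)] from 0 to 1
     = 1 / (1/99 + 1) = 1 / ((99+1)/99) = 99/(99+1)
     = 99/100 = 0.99
Step 2: As n -> infinity, f_n(x) = x^(1/n) -> 1 for x in (0,1], and f_n is increasing in n.
By MCT, lim_n integral(f_n) = integral(lim_n f_n) = integral(1, 0, 1) = 1.
Step 3: Verify convergence: 99/100 = 0.99 -> 1


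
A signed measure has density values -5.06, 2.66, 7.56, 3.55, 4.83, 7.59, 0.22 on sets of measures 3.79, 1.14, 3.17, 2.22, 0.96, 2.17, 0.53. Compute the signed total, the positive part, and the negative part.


Step 1: Compute signed measure on each set:
  Set 1: -5.06 * 3.79 = -19.1774
  Set 2: 2.66 * 1.14 = 3.0324
  Set 3: 7.56 * 3.17 = 23.9652
  Set 4: 3.55 * 2.22 = 7.881
  Set 5: 4.83 * 0.96 = 4.6368
  Set 6: 7.59 * 2.17 = 16.4703
  Set 7: 0.22 * 0.53 = 0.1166
Step 2: Total signed measure = (-19.1774) + (3.0324) + (23.9652) + (7.881) + (4.6368) + (16.4703) + (0.1166)
     = 36.9249
Step 3: Positive part mu+(X) = sum of positive contributions = 56.1023
Step 4: Negative part mu-(X) = |sum of negative contributions| = 19.1774


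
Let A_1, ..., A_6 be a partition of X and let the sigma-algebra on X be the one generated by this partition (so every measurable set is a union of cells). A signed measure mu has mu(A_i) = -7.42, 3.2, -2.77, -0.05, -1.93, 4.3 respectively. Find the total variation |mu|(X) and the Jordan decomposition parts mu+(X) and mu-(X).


Step 1: Every measurable set is a union of atoms (the cells / points), so a Hahn decomposition is
  obtained by grouping atoms by sign: P = union of atoms with mu > 0, N = union of the remaining atoms.
  Atoms in P (indices): 2, 6;  atoms in N (indices): 1, 3, 4, 5
  Positive values: 3.2, 4.3
  Negative values: -7.42, -2.77, -0.05, -1.93
Step 2: mu+(X) = mu(P) = sum of positive atom values = 7.5
Step 3: mu-(X) = -mu(N) = sum of |negative atom values| = 12.17
Step 4: |mu|(X) = mu+(X) + mu-(X) = 7.5 + 12.17 = 19.67


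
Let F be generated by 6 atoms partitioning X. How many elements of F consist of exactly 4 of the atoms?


Each element of F is a union of some subset of the 6 atoms.
Elements that are unions of exactly 4 atoms correspond to 4-element subsets of the 6 atoms.
Count = C(6, 4) = 6! / (4! * 2!) = 15.


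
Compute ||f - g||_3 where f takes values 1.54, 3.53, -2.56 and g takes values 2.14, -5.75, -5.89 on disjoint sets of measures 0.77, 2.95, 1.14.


Step 1: Compute differences f_i - g_i:
  1.54 - 2.14 = -0.6
  3.53 - -5.75 = 9.28
  -2.56 - -5.89 = 3.33
Step 2: Compute |diff|^3 * measure for each set:
  |-0.6|^3 * 0.77 = 0.216 * 0.77 = 0.16632
  |9.28|^3 * 2.95 = 799.178752 * 2.95 = 2357.577318
  |3.33|^3 * 1.14 = 36.926037 * 1.14 = 42.095682
Step 3: Sum = 2399.839321
Step 4: ||f-g||_3 = (2399.839321)^(1/3) = 13.38836


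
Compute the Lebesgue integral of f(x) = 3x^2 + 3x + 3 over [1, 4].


The Lebesgue integral of a Riemann-integrable function agrees with the Riemann integral.
Antiderivative F(x) = (3/3)x^3 + (3/2)x^2 + 3x
F(4) = (3/3)*4^3 + (3/2)*4^2 + 3*4
     = (3/3)*64 + (3/2)*16 + 3*4
     = 64 + 24 + 12
     = 100
F(1) = 5.5
Integral = F(4) - F(1) = 100 - 5.5 = 94.5


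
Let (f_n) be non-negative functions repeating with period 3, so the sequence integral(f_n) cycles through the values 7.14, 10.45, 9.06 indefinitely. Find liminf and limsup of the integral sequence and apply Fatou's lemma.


The sequence (integral(f_n)) is periodic with period 3, repeating the values 7.14, 10.45, 9.06 indefinitely.
Step 1: For a periodic sequence, every tail (a_m, a_(m+1), ...) contains all 3 period values infinitely often.
Step 2: Hence inf of every tail = min of the period values = min(7.14, 10.45, 9.06) = 7.14.
        liminf_n integral(f_n) = sup over m of (inf of tail from m) = 7.14.
Step 3: Similarly sup of every tail = max of the period values = 10.45.
        limsup_n integral(f_n) = 10.45.
Step 4: Fatou's lemma: integral(liminf_n f_n) <= liminf_n integral(f_n) = 7.14.
        So the integral of the pointwise liminf is at most 7.14.
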